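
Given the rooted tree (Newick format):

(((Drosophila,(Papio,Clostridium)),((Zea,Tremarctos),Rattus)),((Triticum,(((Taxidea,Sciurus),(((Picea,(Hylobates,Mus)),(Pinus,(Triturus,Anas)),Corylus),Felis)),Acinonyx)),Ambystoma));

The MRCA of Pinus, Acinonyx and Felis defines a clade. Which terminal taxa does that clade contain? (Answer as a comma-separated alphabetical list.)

Acinonyx, Anas, Corylus, Felis, Hylobates, Mus, Picea, Pinus, Sciurus, Taxidea, Triturus

Tracing Pinus: it sits inside (Pinus,(Triturus,Anas)).
Tracing Acinonyx: it sits inside (((Taxidea,Sciurus),(((Picea,(Hylobates,Mus)),(Pinus,(Triturus,Anas)),Corylus),Felis)),Acinonyx).
Tracing Felis: it sits inside (((Picea,(Hylobates,Mus)),(Pinus,(Triturus,Anas)),Corylus),Felis).
The smallest clade enclosing all 3 is (((Taxidea,Sciurus),(((Picea,(Hylobates,Mus)),(Pinus,(Triturus,Anas)),Corylus),Felis)),Acinonyx); the answer is its 11 terminal taxa in alphabetical order.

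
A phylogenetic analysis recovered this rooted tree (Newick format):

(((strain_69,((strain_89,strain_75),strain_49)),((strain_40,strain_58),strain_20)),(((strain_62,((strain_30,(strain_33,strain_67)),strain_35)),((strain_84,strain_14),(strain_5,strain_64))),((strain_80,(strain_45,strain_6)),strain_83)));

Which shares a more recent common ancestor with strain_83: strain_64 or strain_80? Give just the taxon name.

The MRCA of strain_83 and strain_80 subtends ((strain_80,(strain_45,strain_6)),strain_83) (4 taxa).
The MRCA of strain_83 and strain_64 subtends (((strain_62,((strain_30,(strain_33,strain_67)),strain_35)),((strain_84,strain_14),(strain_5,strain_64))),((strain_80,(strain_45,strain_6)),strain_83)) (13 taxa).
The first is nested inside the second, so strain_83 shares a more recent common ancestor with strain_80.

strain_80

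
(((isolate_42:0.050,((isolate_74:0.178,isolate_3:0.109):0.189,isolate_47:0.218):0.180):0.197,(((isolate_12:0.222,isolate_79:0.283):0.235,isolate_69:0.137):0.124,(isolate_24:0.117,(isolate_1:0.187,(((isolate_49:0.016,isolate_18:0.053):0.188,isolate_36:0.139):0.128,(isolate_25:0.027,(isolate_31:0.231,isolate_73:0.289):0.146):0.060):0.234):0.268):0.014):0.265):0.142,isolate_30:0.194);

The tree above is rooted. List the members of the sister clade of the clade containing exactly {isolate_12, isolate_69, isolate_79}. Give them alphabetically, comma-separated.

The clade containing exactly {isolate_12, isolate_69, isolate_79} attaches to the tree at the node subtending (((isolate_12,isolate_79),isolate_69),(isolate_24,(isolate_1,(((isolate_49,isolate_18),isolate_36),(isolate_25,(isolate_31,isolate_73)))))).
The other lineage descending from that same node — the sister group — is (isolate_24,(isolate_1,(((isolate_49,isolate_18),isolate_36),(isolate_25,(isolate_31,isolate_73))))); its 8 tips in alphabetical order are the answer.

isolate_1, isolate_18, isolate_24, isolate_25, isolate_31, isolate_36, isolate_49, isolate_73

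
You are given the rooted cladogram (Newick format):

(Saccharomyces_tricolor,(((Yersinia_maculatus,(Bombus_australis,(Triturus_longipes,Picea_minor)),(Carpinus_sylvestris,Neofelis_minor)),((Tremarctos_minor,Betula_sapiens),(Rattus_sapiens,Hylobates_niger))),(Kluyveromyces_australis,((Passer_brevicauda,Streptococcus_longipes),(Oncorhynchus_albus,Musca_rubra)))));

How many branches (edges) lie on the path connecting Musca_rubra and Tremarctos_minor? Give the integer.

The MRCA of Musca_rubra and Tremarctos_minor is the node subtending (((Yersinia_maculatus,(Bombus_australis,(Triturus_longipes,Picea_minor)),(Carpinus_sylvestris,Neofelis_minor)),((Tremarctos_minor,Betula_sapiens),(Rattus_sapiens,Hylobates_niger))),(Kluyveromyces_australis,((Passer_brevicauda,Streptococcus_longipes),(Oncorhynchus_albus,Musca_rubra)))).
From Musca_rubra up to that node: 4 branches. From Tremarctos_minor up to the same node: 4 branches. Total: 4 + 4 = 8.

8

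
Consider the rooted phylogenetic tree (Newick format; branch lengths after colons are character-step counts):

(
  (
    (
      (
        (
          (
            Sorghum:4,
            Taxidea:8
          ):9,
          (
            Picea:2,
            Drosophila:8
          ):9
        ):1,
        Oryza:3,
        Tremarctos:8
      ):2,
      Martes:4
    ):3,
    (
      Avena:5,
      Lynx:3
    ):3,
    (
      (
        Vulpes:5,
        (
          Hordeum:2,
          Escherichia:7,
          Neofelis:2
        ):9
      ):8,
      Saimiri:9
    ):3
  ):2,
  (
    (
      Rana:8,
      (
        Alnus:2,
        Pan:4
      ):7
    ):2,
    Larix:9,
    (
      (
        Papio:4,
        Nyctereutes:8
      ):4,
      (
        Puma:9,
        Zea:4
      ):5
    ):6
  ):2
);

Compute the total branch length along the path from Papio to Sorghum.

The path runs Papio → … → MRCA → … → Sorghum; the MRCA is the root of the tree.
Branch lengths along that path: 4 + 4 + 6 + 2 + 2 + 3 + 2 + 1 + 9 + 4 = 37.

37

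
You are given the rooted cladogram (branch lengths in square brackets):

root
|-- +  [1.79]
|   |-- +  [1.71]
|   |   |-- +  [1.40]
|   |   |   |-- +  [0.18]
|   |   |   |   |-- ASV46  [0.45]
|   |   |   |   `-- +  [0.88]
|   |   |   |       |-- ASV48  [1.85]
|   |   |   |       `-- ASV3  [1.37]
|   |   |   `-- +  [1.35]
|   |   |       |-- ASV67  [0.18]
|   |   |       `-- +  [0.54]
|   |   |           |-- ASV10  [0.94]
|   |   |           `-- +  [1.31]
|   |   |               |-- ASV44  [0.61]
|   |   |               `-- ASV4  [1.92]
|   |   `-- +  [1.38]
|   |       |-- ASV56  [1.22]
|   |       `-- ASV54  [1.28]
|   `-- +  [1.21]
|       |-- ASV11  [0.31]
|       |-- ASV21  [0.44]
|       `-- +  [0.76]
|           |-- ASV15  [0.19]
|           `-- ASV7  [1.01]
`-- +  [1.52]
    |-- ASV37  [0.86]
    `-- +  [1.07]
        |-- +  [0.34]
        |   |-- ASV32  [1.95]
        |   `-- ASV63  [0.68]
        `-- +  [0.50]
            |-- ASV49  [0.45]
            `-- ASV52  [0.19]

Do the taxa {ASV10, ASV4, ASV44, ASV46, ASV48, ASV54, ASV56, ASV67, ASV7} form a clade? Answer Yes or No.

No

The MRCA of the listed taxa subtends ((((ASV46,(ASV48,ASV3)),(ASV67,(ASV10,(ASV44,ASV4)))),(ASV56,ASV54)),(ASV11,ASV21,(ASV15,ASV7))).
That clade also contains ASV11, ASV15, ASV21, ASV3, which are not in the proposed group, so the group is not monophyletic.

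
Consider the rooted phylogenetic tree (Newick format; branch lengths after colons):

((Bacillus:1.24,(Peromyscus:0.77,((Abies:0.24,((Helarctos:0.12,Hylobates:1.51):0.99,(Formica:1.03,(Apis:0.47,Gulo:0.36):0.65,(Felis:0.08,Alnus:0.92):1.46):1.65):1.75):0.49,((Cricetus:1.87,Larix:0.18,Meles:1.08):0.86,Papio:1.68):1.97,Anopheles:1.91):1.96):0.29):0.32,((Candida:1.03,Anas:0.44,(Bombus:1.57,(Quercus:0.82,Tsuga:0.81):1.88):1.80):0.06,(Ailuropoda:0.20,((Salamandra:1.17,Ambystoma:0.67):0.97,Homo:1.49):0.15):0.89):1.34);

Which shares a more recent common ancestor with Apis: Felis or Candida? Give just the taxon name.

Felis

The MRCA of Apis and Felis subtends (Formica,(Apis,Gulo),(Felis,Alnus)) (5 taxa).
The MRCA of Apis and Candida is the root, subtending the entire tree (24 taxa).
The first is nested inside the second, so Apis shares a more recent common ancestor with Felis.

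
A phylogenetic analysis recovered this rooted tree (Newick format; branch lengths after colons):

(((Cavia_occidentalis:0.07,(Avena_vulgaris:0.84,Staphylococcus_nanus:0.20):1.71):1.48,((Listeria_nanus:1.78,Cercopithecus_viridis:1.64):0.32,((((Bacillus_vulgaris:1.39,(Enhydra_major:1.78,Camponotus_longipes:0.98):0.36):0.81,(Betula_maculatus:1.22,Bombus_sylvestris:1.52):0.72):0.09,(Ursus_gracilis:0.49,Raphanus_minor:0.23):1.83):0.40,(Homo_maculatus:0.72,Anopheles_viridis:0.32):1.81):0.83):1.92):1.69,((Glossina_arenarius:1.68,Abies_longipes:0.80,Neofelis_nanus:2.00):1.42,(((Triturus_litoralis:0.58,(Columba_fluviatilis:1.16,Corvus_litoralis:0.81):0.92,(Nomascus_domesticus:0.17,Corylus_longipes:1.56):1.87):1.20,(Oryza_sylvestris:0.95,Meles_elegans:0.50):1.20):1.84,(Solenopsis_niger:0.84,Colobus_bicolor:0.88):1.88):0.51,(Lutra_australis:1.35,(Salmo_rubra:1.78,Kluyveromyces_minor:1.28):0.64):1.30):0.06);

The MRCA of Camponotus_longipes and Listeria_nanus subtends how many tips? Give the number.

11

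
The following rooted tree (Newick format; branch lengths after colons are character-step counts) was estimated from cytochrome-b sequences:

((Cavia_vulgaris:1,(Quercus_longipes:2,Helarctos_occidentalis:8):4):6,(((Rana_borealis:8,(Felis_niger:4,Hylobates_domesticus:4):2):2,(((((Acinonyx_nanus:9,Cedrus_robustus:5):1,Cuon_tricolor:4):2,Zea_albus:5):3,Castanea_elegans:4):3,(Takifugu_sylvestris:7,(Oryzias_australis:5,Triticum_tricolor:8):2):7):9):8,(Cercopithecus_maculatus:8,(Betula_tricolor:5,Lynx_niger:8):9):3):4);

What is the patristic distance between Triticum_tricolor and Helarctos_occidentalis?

56

The path runs Triticum_tricolor → … → MRCA → … → Helarctos_occidentalis; the MRCA is the root of the tree.
Branch lengths along that path: 8 + 2 + 7 + 9 + 8 + 4 + 6 + 4 + 8 = 56.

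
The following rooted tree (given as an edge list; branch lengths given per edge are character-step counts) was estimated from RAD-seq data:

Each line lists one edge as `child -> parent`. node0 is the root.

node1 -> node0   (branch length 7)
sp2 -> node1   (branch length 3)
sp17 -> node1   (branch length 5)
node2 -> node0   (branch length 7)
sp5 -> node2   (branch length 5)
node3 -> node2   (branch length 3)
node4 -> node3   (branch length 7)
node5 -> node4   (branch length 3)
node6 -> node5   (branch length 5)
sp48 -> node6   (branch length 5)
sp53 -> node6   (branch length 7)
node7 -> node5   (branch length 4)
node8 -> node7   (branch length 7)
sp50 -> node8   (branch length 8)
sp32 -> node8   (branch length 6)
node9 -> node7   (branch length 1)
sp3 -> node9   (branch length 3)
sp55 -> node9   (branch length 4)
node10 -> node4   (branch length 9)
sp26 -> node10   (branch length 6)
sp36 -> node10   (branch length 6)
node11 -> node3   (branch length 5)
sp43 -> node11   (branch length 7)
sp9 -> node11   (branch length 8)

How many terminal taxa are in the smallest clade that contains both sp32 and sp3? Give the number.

4

The MRCA of sp32 and sp3 is the node subtending ((sp50,sp32),(sp3,sp55)).
That clade contains 4 terminal taxa: sp3, sp32, sp50, sp55.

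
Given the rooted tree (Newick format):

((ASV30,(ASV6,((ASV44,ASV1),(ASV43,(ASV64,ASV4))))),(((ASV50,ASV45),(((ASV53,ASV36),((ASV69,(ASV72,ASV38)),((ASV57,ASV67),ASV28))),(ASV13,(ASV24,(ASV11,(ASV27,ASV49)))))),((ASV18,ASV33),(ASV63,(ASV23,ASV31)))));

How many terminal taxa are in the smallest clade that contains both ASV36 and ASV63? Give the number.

20

The MRCA of ASV36 and ASV63 is the node subtending (((ASV50,ASV45),(((ASV53,ASV36),((ASV69,(ASV72,ASV38)),((ASV57,ASV67),ASV28))),(ASV13,(ASV24,(ASV11,(ASV27,ASV49)))))),((ASV18,ASV33),(ASV63,(ASV23,ASV31)))).
That clade contains 20 terminal taxa: ASV11, ASV13, ASV18, ASV23, ASV24, ASV27, ASV28, ASV31, ASV33, ASV36, ASV38, ASV45, ASV49, ASV50, ASV53, ASV57, ASV63, ASV67, ASV69, ASV72.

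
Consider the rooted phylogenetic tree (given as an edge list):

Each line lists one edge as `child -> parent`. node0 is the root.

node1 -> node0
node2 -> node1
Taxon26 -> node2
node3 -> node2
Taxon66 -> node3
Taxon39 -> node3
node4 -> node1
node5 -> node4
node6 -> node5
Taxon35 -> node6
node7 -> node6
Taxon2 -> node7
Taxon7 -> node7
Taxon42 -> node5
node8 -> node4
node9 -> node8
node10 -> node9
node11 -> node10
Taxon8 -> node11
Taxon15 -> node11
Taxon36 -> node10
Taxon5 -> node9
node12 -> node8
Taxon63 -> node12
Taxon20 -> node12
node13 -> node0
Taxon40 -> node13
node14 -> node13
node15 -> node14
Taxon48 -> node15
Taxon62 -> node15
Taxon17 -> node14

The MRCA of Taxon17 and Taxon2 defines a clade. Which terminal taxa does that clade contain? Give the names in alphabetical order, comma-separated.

Taxon15, Taxon17, Taxon2, Taxon20, Taxon26, Taxon35, Taxon36, Taxon39, Taxon40, Taxon42, Taxon48, Taxon5, Taxon62, Taxon63, Taxon66, Taxon7, Taxon8

Tracing Taxon17: it sits inside ((Taxon48,Taxon62),Taxon17).
Tracing Taxon2: it sits inside (Taxon2,Taxon7).
The smallest clade enclosing both is the whole tree (their MRCA is the root), so the answer is all 17 tips in alphabetical order.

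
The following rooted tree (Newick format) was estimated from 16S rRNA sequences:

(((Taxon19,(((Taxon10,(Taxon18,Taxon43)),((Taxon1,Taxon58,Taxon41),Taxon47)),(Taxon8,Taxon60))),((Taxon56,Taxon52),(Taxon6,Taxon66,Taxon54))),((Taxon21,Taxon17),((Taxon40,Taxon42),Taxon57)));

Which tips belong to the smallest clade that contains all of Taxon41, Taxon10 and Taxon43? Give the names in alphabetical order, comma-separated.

Taxon1, Taxon10, Taxon18, Taxon41, Taxon43, Taxon47, Taxon58

Tracing Taxon41: it sits inside (Taxon1,Taxon58,Taxon41).
Tracing Taxon10: it sits inside (Taxon10,(Taxon18,Taxon43)).
Tracing Taxon43: it sits inside (Taxon18,Taxon43).
The smallest clade enclosing all 3 is ((Taxon10,(Taxon18,Taxon43)),((Taxon1,Taxon58,Taxon41),Taxon47)); the answer is its 7 terminal taxa in alphabetical order.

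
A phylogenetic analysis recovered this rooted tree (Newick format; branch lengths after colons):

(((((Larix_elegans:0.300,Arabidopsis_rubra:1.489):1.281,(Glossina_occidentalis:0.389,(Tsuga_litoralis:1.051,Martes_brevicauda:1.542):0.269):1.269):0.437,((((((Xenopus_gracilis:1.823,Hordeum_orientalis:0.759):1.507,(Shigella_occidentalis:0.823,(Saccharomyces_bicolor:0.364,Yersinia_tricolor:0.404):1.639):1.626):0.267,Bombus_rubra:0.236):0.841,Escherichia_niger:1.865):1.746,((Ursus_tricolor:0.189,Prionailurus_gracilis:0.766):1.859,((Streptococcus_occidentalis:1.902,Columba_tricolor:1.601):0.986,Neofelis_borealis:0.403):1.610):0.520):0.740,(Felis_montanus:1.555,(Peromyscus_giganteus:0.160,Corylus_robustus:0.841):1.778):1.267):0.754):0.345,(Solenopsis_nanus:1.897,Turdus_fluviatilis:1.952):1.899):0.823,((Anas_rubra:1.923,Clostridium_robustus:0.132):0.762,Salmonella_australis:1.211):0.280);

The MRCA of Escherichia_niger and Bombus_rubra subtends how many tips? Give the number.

7

The MRCA of Escherichia_niger and Bombus_rubra is the node subtending ((((Xenopus_gracilis,Hordeum_orientalis),(Shigella_occidentalis,(Saccharomyces_bicolor,Yersinia_tricolor))),Bombus_rubra),Escherichia_niger).
That clade contains 7 terminal taxa: Bombus_rubra, Escherichia_niger, Hordeum_orientalis, Saccharomyces_bicolor, Shigella_occidentalis, Xenopus_gracilis, Yersinia_tricolor.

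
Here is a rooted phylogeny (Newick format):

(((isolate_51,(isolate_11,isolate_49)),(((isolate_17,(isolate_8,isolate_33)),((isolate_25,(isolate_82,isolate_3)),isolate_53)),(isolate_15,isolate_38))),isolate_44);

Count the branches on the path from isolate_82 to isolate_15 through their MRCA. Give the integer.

7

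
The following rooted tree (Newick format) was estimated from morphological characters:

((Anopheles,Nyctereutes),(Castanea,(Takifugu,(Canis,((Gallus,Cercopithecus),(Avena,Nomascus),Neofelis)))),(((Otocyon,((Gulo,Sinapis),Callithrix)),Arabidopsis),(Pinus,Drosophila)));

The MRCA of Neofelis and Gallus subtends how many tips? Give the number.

The MRCA of Neofelis and Gallus is the node subtending ((Gallus,Cercopithecus),(Avena,Nomascus),Neofelis).
That clade contains 5 terminal taxa: Avena, Cercopithecus, Gallus, Neofelis, Nomascus.

5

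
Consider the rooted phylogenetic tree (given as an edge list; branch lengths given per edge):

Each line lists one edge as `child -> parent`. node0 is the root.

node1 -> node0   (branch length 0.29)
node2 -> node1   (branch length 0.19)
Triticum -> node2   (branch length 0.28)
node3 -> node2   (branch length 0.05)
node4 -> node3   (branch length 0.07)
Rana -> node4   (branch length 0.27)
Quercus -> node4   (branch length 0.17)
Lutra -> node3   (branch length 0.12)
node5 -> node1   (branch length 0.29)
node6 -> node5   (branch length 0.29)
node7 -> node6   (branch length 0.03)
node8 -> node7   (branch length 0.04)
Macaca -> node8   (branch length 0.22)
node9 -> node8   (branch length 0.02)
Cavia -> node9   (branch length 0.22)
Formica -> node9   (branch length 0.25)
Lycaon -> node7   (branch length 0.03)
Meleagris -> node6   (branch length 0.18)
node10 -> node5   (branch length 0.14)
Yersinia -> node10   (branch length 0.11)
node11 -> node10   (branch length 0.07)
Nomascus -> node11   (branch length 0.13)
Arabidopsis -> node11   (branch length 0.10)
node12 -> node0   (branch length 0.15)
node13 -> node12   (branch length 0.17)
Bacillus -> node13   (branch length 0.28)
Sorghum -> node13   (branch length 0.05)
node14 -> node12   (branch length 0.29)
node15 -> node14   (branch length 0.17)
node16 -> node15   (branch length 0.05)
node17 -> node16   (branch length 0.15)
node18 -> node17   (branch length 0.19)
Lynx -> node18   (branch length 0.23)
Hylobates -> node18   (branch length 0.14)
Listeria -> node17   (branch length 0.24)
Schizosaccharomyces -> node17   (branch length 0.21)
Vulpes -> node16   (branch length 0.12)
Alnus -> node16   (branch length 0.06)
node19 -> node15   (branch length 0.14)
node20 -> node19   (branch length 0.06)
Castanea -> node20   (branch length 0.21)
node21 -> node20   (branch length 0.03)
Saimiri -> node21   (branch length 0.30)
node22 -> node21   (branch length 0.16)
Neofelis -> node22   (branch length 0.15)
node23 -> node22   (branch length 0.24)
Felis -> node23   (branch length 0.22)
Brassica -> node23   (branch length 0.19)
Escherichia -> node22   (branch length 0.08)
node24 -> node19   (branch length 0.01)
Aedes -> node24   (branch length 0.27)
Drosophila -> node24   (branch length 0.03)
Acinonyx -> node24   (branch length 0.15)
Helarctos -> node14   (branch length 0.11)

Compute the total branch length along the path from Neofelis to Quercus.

The path runs Neofelis → … → MRCA → … → Quercus; the MRCA is the root of the tree.
Branch lengths along that path: 0.15 + 0.16 + 0.03 + 0.06 + 0.14 + 0.17 + 0.29 + 0.15 + 0.29 + 0.19 + 0.05 + 0.07 + 0.17 = 1.92.

1.92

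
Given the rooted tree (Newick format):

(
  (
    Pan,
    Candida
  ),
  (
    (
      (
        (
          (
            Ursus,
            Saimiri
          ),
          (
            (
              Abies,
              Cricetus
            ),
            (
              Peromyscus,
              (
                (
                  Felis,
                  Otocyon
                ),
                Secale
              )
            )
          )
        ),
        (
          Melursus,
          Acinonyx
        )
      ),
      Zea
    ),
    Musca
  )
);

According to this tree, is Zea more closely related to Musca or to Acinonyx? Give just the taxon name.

The MRCA of Zea and Acinonyx subtends ((((Ursus,Saimiri),((Abies,Cricetus),(Peromyscus,((Felis,Otocyon),Secale)))),(Melursus,Acinonyx)),Zea) (11 taxa).
The MRCA of Zea and Musca subtends (((((Ursus,Saimiri),((Abies,Cricetus),(Peromyscus,((Felis,Otocyon),Secale)))),(Melursus,Acinonyx)),Zea),Musca) (12 taxa).
The first is nested inside the second, so Zea shares a more recent common ancestor with Acinonyx.

Acinonyx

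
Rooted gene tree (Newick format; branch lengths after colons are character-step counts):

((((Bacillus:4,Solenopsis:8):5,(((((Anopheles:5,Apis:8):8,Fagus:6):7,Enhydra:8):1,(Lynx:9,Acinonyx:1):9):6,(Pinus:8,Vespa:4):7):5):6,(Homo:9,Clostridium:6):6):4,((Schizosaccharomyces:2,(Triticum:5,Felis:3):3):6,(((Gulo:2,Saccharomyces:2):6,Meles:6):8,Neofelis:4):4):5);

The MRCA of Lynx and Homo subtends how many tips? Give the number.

The MRCA of Lynx and Homo is the node subtending (((Bacillus,Solenopsis),(((((Anopheles,Apis),Fagus),Enhydra),(Lynx,Acinonyx)),(Pinus,Vespa))),(Homo,Clostridium)).
That clade contains 12 terminal taxa: Acinonyx, Anopheles, Apis, Bacillus, Clostridium, Enhydra, Fagus, Homo, Lynx, Pinus, Solenopsis, Vespa.

12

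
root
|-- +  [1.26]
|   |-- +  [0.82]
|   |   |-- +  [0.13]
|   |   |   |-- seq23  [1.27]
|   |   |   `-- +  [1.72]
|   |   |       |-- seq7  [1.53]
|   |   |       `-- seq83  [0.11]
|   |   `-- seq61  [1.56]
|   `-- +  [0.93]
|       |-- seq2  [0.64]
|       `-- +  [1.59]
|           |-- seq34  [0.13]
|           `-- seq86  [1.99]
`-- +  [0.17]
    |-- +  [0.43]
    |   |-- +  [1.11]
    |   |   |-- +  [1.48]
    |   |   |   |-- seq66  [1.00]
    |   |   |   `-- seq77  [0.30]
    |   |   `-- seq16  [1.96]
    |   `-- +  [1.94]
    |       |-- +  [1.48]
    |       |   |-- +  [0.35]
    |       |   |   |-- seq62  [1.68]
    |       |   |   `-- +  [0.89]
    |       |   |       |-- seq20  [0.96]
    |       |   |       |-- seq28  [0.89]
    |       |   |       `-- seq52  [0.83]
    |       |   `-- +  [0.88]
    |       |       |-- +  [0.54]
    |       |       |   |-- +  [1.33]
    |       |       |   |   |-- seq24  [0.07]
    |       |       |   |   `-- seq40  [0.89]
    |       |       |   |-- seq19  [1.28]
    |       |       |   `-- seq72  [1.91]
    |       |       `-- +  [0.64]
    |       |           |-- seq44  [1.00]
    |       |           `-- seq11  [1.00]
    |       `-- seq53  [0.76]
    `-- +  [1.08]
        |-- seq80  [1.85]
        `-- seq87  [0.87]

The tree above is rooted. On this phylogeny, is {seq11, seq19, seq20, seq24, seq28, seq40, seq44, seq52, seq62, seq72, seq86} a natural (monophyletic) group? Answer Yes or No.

The MRCA of the listed taxa is the root, so the smallest clade containing them is the whole tree.
That clade also contains seq16, seq2, seq23, seq34, seq53, seq61, seq66, seq7, seq77, seq80, seq83, seq87, which are not in the proposed group, so the group is not monophyletic.

No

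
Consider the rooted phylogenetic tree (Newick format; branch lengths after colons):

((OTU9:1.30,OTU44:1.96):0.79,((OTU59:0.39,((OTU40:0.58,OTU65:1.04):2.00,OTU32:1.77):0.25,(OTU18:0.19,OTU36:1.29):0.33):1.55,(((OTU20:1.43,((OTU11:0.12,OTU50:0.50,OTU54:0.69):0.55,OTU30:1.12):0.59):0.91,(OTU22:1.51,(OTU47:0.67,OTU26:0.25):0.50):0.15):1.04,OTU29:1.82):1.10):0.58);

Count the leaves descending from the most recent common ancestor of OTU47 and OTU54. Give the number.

8

The MRCA of OTU47 and OTU54 is the node subtending ((OTU20,((OTU11,OTU50,OTU54),OTU30)),(OTU22,(OTU47,OTU26))).
That clade contains 8 terminal taxa: OTU11, OTU20, OTU22, OTU26, OTU30, OTU47, OTU50, OTU54.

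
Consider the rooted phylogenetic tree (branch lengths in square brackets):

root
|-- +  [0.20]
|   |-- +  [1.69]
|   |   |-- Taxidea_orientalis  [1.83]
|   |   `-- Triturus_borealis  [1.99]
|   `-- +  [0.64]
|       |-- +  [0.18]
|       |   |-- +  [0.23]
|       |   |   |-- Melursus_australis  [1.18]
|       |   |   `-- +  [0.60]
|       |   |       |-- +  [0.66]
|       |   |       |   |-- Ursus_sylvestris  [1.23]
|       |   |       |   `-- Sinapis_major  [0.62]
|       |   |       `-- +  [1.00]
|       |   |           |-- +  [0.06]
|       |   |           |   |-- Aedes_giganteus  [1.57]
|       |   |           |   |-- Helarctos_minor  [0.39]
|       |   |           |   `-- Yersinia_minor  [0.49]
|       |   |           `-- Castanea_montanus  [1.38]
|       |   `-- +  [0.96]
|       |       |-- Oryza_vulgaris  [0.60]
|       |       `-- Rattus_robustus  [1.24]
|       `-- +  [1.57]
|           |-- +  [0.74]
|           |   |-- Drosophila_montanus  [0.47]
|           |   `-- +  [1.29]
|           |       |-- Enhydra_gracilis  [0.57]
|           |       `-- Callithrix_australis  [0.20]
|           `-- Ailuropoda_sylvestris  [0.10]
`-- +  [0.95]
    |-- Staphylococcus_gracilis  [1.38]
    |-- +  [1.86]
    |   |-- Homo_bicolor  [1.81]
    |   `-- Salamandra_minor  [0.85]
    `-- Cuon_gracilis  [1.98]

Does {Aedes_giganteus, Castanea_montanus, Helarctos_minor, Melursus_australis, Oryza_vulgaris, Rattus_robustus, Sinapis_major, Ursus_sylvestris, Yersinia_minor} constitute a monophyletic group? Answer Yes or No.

Yes

The most recent common ancestor of these taxa subtends ((Melursus_australis,((Ursus_sylvestris,Sinapis_major),((Aedes_giganteus,Helarctos_minor,Yersinia_minor),Castanea_montanus))),(Oryza_vulgaris,Rattus_robustus)).
That clade has exactly 9 tips — every listed taxon and nothing else — so the group is monophyletic.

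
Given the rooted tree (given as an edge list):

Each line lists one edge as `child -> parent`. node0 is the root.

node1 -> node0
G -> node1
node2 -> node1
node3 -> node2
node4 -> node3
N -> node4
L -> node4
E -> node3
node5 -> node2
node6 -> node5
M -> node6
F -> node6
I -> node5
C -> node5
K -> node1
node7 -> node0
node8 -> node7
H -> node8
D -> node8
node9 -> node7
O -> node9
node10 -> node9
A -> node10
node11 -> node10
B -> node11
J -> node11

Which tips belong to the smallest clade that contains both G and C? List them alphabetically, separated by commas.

C, E, F, G, I, K, L, M, N

Tracing G: it sits inside (G,(((N,L),E),((M,F),I,C)),K).
Tracing C: it sits inside ((M,F),I,C).
The smallest clade enclosing both is (G,(((N,L),E),((M,F),I,C)),K); the answer is its 9 terminal taxa in alphabetical order.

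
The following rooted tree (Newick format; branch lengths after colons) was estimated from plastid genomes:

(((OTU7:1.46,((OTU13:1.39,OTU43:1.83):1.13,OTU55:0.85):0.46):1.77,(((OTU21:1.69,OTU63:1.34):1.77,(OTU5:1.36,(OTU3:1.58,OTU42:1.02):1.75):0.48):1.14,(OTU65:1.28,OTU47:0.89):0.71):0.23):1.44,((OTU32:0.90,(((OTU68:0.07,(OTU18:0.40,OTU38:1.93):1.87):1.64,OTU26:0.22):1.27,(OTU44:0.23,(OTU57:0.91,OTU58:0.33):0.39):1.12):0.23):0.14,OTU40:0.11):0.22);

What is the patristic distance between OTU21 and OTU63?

3.03

The path runs OTU21 → … → MRCA → … → OTU63; the MRCA is the node subtending (OTU21,OTU63).
Branch lengths along that path: 1.69 + 1.34 = 3.03.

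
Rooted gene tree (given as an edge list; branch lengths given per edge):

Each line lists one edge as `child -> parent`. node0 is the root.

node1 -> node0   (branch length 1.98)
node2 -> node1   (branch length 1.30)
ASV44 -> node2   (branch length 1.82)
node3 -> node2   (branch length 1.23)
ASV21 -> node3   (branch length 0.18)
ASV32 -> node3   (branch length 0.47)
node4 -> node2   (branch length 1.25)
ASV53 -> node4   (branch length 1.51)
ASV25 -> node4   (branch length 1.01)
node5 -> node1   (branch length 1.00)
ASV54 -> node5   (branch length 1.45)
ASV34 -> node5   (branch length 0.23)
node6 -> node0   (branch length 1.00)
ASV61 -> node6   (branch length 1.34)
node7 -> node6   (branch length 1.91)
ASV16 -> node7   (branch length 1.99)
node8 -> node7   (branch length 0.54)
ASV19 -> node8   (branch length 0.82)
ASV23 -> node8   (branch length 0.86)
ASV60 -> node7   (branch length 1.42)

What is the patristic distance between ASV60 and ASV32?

9.31

The path runs ASV60 → … → MRCA → … → ASV32; the MRCA is the root of the tree.
Branch lengths along that path: 1.42 + 1.91 + 1.00 + 1.98 + 1.30 + 1.23 + 0.47 = 9.31.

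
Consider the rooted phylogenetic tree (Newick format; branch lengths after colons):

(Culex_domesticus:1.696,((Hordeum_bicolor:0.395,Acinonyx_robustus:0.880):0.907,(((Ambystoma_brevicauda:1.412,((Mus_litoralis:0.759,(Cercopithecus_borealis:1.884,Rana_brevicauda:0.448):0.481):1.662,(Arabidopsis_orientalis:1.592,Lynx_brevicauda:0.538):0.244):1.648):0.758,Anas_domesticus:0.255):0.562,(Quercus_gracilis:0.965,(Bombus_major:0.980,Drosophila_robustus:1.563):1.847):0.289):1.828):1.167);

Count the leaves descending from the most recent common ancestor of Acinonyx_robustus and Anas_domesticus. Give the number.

12

The MRCA of Acinonyx_robustus and Anas_domesticus is the node subtending ((Hordeum_bicolor,Acinonyx_robustus),(((Ambystoma_brevicauda,((Mus_litoralis,(Cercopithecus_borealis,Rana_brevicauda)),(Arabidopsis_orientalis,Lynx_brevicauda))),Anas_domesticus),(Quercus_gracilis,(Bombus_major,Drosophila_robustus)))).
That clade contains 12 terminal taxa: Acinonyx_robustus, Ambystoma_brevicauda, Anas_domesticus, Arabidopsis_orientalis, Bombus_major, Cercopithecus_borealis, Drosophila_robustus, Hordeum_bicolor, Lynx_brevicauda, Mus_litoralis, Quercus_gracilis, Rana_brevicauda.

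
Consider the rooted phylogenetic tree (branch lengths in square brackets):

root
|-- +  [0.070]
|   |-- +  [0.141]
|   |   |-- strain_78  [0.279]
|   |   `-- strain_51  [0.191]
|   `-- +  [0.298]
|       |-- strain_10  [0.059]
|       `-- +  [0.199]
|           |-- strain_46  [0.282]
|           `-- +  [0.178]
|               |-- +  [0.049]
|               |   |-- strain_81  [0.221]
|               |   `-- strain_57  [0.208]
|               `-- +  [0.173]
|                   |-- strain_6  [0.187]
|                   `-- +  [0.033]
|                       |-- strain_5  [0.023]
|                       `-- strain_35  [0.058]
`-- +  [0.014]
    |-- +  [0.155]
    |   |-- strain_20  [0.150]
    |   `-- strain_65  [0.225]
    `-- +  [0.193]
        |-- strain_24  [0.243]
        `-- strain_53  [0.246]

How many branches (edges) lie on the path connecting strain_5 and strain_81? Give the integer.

5

The MRCA of strain_5 and strain_81 is the node subtending ((strain_81,strain_57),(strain_6,(strain_5,strain_35))).
From strain_5 up to that node: 3 branches. From strain_81 up to the same node: 2 branches. Total: 3 + 2 = 5.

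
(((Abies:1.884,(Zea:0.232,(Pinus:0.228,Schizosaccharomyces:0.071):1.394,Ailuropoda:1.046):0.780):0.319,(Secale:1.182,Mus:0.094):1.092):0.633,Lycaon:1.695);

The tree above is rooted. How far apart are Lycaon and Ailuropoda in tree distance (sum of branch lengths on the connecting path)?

4.473

The path runs Lycaon → … → MRCA → … → Ailuropoda; the MRCA is the root of the tree.
Branch lengths along that path: 1.695 + 0.633 + 0.319 + 0.780 + 1.046 = 4.473.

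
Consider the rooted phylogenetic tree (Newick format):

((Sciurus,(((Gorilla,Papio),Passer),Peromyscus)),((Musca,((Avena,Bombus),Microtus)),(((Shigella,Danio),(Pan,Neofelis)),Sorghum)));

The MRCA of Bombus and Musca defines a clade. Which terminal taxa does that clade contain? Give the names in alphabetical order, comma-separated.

Avena, Bombus, Microtus, Musca

Tracing Bombus: it sits inside (Avena,Bombus).
Tracing Musca: it sits inside (Musca,((Avena,Bombus),Microtus)).
The smallest clade enclosing both is (Musca,((Avena,Bombus),Microtus)); the answer is its 4 terminal taxa in alphabetical order.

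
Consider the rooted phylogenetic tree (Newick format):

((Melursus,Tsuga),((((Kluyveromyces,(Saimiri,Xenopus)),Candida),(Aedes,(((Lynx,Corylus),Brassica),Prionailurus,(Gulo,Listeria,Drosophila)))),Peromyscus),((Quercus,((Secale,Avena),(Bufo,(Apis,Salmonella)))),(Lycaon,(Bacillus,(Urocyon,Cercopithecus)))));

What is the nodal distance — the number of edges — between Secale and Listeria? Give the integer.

11

The MRCA of Secale and Listeria is the root of the tree.
From Secale up to that node: 5 branches. From Listeria up to the same node: 6 branches. Total: 5 + 6 = 11.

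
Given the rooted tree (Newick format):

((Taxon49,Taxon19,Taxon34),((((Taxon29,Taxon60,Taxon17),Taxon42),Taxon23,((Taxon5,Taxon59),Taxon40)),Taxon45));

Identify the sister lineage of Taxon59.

Taxon59 attaches to the tree at the node subtending (Taxon5,Taxon59).
The other lineage descending from that same node — the sister group — is the single tip Taxon5.

Taxon5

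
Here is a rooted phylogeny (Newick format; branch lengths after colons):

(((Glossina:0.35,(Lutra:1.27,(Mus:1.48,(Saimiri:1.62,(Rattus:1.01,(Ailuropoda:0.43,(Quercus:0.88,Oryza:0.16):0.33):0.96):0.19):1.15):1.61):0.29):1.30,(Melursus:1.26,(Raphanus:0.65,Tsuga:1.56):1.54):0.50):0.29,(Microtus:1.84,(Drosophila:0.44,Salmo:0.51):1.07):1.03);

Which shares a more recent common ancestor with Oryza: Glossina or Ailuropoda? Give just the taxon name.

The MRCA of Oryza and Ailuropoda subtends (Ailuropoda,(Quercus,Oryza)) (3 taxa).
The MRCA of Oryza and Glossina subtends (Glossina,(Lutra,(Mus,(Saimiri,(Rattus,(Ailuropoda,(Quercus,Oryza))))))) (8 taxa).
The first is nested inside the second, so Oryza shares a more recent common ancestor with Ailuropoda.

Ailuropoda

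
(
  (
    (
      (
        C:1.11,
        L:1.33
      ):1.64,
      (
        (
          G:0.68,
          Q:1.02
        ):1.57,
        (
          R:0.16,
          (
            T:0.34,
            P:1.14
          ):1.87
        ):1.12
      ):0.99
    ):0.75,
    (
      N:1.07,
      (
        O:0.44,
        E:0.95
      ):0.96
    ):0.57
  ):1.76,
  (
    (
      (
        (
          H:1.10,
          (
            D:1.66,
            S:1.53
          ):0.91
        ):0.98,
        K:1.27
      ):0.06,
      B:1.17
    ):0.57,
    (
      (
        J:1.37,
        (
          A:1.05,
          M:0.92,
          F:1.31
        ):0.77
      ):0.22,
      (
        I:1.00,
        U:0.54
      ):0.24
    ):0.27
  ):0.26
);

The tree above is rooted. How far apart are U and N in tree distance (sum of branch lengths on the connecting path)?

4.71

The path runs U → … → MRCA → … → N; the MRCA is the root of the tree.
Branch lengths along that path: 0.54 + 0.24 + 0.27 + 0.26 + 1.76 + 0.57 + 1.07 = 4.71.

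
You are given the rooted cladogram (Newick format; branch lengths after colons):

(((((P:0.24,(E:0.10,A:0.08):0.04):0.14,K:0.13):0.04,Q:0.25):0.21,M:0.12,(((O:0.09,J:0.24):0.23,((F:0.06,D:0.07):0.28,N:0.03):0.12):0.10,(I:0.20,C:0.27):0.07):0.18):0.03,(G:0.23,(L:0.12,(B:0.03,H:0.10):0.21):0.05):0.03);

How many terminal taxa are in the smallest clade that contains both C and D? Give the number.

7

The MRCA of C and D is the node subtending (((O,J),((F,D),N)),(I,C)).
That clade contains 7 terminal taxa: C, D, F, I, J, N, O.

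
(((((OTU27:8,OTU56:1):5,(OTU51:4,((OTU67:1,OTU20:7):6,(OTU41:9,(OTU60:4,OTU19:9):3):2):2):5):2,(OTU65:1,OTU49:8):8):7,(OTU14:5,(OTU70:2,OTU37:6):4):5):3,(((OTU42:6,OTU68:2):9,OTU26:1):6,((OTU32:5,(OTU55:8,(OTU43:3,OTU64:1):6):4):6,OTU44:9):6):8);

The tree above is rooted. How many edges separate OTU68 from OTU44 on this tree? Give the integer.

5

The MRCA of OTU68 and OTU44 is the node subtending (((OTU42,OTU68),OTU26),((OTU32,(OTU55,(OTU43,OTU64))),OTU44)).
From OTU68 up to that node: 3 branches. From OTU44 up to the same node: 2 branches. Total: 3 + 2 = 5.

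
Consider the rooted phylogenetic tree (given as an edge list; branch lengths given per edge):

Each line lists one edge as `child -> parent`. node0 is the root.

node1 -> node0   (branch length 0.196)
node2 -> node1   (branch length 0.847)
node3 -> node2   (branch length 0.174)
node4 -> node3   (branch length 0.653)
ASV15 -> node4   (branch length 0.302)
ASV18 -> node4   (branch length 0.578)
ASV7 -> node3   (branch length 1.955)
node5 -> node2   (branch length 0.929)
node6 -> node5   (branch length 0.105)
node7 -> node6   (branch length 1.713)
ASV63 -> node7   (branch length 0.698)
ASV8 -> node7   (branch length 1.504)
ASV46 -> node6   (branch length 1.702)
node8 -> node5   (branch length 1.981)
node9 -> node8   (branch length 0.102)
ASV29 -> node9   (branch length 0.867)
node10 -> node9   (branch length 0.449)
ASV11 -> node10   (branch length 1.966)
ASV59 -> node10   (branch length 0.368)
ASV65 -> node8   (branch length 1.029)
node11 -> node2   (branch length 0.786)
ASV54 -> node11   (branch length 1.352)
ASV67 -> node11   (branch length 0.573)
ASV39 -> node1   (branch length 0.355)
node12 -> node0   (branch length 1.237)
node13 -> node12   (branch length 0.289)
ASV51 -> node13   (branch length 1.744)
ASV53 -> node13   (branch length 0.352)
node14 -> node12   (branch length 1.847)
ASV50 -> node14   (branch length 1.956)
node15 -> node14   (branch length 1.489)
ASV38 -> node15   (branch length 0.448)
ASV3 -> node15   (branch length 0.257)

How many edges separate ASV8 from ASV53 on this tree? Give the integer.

The MRCA of ASV8 and ASV53 is the root of the tree.
From ASV8 up to that node: 6 branches. From ASV53 up to the same node: 3 branches. Total: 6 + 3 = 9.

9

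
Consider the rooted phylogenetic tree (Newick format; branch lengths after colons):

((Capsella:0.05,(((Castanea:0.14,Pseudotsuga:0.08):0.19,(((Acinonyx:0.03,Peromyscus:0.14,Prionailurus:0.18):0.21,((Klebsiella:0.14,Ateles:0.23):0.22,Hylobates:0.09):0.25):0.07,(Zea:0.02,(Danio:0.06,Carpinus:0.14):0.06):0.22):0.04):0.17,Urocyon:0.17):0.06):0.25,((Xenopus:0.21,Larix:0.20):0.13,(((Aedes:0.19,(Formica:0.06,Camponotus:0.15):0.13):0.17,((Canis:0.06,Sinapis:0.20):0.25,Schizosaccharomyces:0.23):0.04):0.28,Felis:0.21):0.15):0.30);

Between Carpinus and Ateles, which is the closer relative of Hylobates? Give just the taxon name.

Ateles

The MRCA of Hylobates and Ateles subtends ((Klebsiella,Ateles),Hylobates) (3 taxa).
The MRCA of Hylobates and Carpinus subtends (((Acinonyx,Peromyscus,Prionailurus),((Klebsiella,Ateles),Hylobates)),(Zea,(Danio,Carpinus))) (9 taxa).
The first is nested inside the second, so Hylobates shares a more recent common ancestor with Ateles.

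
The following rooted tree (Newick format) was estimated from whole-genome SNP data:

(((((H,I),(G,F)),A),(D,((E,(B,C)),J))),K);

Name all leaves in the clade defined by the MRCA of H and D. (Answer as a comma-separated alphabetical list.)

A, B, C, D, E, F, G, H, I, J

Tracing H: it sits inside (H,I).
Tracing D: it sits inside (D,((E,(B,C)),J)).
The smallest clade enclosing both is ((((H,I),(G,F)),A),(D,((E,(B,C)),J))); the answer is its 10 terminal taxa in alphabetical order.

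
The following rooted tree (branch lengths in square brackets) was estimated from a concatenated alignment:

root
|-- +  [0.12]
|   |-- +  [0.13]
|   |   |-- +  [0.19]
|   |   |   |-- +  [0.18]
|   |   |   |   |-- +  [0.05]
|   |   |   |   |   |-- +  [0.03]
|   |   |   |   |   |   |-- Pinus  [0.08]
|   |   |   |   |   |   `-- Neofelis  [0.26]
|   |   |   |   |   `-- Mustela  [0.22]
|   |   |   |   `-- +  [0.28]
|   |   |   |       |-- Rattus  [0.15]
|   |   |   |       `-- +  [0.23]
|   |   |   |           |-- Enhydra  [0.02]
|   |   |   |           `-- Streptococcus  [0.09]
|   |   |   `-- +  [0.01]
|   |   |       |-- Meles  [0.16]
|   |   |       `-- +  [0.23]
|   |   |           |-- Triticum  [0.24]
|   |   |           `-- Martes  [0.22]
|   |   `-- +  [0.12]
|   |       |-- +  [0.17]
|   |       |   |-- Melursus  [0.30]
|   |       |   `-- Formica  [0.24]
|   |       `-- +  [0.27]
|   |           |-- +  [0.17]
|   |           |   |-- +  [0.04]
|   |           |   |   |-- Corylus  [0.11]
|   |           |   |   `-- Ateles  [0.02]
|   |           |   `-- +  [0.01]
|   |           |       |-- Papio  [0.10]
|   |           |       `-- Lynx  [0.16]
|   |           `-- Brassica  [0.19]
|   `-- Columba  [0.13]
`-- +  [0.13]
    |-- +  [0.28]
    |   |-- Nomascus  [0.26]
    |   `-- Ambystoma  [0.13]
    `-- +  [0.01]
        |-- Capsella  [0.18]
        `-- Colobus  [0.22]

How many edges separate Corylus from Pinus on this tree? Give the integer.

The MRCA of Corylus and Pinus is the node subtending (((((Pinus,Neofelis),Mustela),(Rattus,(Enhydra,Streptococcus))),(Meles,(Triticum,Martes))),((Melursus,Formica),(((Corylus,Ateles),(Papio,Lynx)),Brassica))).
From Corylus up to that node: 5 branches. From Pinus up to the same node: 5 branches. Total: 5 + 5 = 10.

10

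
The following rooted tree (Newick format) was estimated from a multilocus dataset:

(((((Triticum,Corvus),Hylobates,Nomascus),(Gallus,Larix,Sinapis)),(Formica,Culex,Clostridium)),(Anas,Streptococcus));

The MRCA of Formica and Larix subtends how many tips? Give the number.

10

The MRCA of Formica and Larix is the node subtending ((((Triticum,Corvus),Hylobates,Nomascus),(Gallus,Larix,Sinapis)),(Formica,Culex,Clostridium)).
That clade contains 10 terminal taxa: Clostridium, Corvus, Culex, Formica, Gallus, Hylobates, Larix, Nomascus, Sinapis, Triticum.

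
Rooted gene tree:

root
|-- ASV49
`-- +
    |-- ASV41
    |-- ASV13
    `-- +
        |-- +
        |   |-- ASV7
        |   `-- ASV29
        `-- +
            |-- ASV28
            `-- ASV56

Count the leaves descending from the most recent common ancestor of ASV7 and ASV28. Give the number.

The MRCA of ASV7 and ASV28 is the node subtending ((ASV7,ASV29),(ASV28,ASV56)).
That clade contains 4 terminal taxa: ASV28, ASV29, ASV56, ASV7.

4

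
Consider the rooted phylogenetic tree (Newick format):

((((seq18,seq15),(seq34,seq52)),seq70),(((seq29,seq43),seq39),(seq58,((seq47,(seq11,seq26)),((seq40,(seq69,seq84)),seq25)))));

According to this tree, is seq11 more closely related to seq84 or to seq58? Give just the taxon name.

seq84

The MRCA of seq11 and seq84 subtends ((seq47,(seq11,seq26)),((seq40,(seq69,seq84)),seq25)) (7 taxa).
The MRCA of seq11 and seq58 subtends (seq58,((seq47,(seq11,seq26)),((seq40,(seq69,seq84)),seq25))) (8 taxa).
The first is nested inside the second, so seq11 shares a more recent common ancestor with seq84.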